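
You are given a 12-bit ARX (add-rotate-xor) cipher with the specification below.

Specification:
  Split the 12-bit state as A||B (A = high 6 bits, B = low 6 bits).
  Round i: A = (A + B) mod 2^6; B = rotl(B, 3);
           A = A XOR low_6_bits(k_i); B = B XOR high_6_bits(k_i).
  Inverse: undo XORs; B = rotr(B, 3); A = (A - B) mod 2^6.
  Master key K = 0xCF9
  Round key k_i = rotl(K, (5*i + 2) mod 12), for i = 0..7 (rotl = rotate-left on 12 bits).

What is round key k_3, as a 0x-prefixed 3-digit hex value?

0xF39

K = 0xCF9
k_0 = rotl(K, (5*0+2) mod 12) = rotl(K, 2) = 0x3E7
k_1 = rotl(K, (5*1+2) mod 12) = rotl(K, 7) = 0xCE7
k_2 = rotl(K, (5*2+2) mod 12) = rotl(K, 0) = 0xCF9
k_3 = rotl(K, (5*3+2) mod 12) = rotl(K, 5) = 0xF39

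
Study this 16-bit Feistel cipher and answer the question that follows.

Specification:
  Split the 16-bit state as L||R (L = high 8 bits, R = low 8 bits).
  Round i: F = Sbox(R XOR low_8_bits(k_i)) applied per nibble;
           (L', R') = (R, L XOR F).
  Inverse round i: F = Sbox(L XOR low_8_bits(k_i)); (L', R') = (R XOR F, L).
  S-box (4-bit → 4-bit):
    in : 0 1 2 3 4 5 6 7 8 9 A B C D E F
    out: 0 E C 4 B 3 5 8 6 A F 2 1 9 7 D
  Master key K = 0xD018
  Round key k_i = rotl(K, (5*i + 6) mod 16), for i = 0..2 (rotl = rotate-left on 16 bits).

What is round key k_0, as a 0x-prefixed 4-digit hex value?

K = 0xD018
k_0 = rotl(K, (5*0+6) mod 16) = rotl(K, 6) = 0x0634

0x0634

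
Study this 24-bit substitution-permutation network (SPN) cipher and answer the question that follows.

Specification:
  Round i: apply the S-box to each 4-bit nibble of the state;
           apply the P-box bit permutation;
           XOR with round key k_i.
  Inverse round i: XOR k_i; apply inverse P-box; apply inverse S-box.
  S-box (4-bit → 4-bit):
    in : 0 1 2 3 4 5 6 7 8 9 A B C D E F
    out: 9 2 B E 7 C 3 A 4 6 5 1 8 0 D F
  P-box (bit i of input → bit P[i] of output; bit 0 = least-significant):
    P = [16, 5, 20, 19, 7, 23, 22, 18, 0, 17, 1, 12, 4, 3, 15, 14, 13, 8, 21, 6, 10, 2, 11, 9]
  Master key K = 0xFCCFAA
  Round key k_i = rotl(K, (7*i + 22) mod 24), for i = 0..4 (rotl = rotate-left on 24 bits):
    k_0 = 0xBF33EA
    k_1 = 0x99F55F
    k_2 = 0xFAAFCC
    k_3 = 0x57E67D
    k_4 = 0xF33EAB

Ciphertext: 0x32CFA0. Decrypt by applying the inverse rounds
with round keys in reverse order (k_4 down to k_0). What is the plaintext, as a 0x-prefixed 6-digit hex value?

s_0 = ciphertext = 0x32CFA0
s_1 = InvRound(s_0, k_4) = 0xD63E9B
s_2 = InvRound(s_1, k_3) = 0x9C5566
s_3 = InvRound(s_2, k_2) = 0x5A33E1
s_4 = InvRound(s_3, k_1) = 0x2DF946
s_5 = InvRound(s_4, k_0) = 0x3D3169

0x3D3169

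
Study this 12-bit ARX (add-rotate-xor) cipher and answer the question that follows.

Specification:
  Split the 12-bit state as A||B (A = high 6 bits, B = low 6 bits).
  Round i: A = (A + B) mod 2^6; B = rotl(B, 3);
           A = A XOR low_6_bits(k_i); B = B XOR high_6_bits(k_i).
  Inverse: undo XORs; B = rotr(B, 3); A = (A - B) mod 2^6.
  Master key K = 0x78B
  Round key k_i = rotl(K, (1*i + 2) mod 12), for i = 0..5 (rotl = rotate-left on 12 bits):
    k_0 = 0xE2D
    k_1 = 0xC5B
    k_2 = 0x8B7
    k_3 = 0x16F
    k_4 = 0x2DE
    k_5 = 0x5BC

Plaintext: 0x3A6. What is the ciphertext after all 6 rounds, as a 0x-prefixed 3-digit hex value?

s_0 = plaintext = 0x3A6
s_1 = Round(s_0, k_0) = 0x64C
s_2 = Round(s_1, k_1) = 0xF90
s_3 = Round(s_2, k_2) = 0xE60
s_4 = Round(s_3, k_3) = 0xD81
s_5 = Round(s_4, k_4) = 0xA43
s_6 = Round(s_5, k_5) = 0x40E

0x40E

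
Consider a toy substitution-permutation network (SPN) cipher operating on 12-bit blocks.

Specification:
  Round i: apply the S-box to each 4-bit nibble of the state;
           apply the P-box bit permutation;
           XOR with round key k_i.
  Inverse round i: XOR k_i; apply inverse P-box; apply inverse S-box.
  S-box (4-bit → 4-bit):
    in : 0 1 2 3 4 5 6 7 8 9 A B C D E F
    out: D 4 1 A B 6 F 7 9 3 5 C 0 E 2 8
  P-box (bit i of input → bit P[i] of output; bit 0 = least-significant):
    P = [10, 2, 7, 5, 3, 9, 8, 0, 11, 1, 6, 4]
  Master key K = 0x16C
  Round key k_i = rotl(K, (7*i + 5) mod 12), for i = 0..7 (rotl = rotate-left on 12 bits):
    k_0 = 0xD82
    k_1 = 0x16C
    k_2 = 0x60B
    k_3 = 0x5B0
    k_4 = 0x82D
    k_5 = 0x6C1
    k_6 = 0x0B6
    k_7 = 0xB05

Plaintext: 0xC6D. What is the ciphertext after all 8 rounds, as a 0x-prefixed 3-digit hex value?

0x8B6

s_0 = plaintext = 0xC6D
s_1 = Round(s_0, k_0) = 0xE2F
s_2 = Round(s_1, k_1) = 0x146
s_3 = Round(s_2, k_2) = 0x0E6
s_4 = Round(s_3, k_3) = 0xB44
s_5 = Round(s_4, k_4) = 0xE50
s_6 = Round(s_5, k_5) = 0x163
s_7 = Round(s_6, k_6) = 0x3DB
s_8 = Round(s_7, k_7) = 0x8B6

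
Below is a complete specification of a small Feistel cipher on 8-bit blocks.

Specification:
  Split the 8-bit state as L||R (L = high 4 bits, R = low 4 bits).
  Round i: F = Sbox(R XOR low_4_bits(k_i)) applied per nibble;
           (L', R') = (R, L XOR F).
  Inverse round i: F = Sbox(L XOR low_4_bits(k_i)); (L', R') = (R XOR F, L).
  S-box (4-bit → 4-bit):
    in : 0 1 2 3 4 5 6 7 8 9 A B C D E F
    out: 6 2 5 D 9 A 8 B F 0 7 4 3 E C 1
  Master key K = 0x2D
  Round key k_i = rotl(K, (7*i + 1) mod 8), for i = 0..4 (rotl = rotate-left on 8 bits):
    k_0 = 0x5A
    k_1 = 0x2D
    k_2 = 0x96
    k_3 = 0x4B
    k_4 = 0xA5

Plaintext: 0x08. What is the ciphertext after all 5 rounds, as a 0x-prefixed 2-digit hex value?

s_0 = plaintext = 0x08
s_1 = Round(s_0, k_0) = 0x85
s_2 = Round(s_1, k_1) = 0x57
s_3 = Round(s_2, k_2) = 0x77
s_4 = Round(s_3, k_3) = 0x74
s_5 = Round(s_4, k_4) = 0x45

0x45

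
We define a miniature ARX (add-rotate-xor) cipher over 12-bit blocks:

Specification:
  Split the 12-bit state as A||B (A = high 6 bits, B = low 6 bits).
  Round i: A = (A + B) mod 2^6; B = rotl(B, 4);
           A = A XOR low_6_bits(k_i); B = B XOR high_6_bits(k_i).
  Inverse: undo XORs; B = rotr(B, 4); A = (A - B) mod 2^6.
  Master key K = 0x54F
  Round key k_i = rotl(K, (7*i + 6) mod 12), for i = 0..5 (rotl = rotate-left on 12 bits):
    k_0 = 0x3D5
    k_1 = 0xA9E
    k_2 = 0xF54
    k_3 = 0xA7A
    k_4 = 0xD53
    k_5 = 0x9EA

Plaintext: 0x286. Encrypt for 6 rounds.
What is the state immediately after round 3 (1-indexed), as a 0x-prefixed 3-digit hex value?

s_0 = plaintext = 0x286
s_1 = Round(s_0, k_0) = 0x16E
s_2 = Round(s_1, k_1) = 0xB41
s_3 = Round(s_2, k_2) = 0xEAD
s_4 = Round(s_3, k_3) = 0x772
s_5 = Round(s_4, k_4) = 0x719
s_6 = Round(s_5, k_5) = 0x7F1

0xEAD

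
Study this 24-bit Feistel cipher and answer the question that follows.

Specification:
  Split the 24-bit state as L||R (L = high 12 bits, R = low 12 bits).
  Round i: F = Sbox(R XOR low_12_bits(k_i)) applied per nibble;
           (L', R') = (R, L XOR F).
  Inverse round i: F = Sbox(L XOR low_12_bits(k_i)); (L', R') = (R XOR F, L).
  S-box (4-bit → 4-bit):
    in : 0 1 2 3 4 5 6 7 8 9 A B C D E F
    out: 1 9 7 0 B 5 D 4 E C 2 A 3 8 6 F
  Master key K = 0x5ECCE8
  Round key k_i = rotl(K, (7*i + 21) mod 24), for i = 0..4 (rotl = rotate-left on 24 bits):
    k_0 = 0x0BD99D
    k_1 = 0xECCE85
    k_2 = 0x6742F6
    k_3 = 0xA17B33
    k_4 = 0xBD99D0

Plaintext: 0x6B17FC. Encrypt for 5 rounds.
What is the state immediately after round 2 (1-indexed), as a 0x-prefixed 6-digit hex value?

s_0 = plaintext = 0x6B17FC
s_1 = Round(s_0, k_0) = 0x7FC068
s_2 = Round(s_1, k_1) = 0x068194
s_3 = Round(s_2, k_2) = 0x1940BF
s_4 = Round(s_3, k_3) = 0x0BFB77
s_5 = Round(s_4, k_4) = 0xB7779B

0x068194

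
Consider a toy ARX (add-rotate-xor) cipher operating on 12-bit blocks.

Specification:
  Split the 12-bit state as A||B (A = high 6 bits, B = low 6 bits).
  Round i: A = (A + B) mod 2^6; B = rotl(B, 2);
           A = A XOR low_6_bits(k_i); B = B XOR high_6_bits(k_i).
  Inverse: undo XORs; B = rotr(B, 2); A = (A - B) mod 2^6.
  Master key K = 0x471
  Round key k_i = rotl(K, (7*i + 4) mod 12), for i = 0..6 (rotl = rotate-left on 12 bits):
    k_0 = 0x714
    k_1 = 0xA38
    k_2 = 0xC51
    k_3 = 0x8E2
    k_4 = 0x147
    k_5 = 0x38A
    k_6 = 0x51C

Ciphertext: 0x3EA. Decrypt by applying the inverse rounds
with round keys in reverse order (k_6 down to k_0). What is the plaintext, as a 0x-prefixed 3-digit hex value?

s_0 = ciphertext = 0x3EA
s_1 = InvRound(s_0, k_6) = 0x92F
s_2 = InvRound(s_1, k_5) = 0x598
s_3 = InvRound(s_2, k_4) = 0xE97
s_4 = InvRound(s_3, k_3) = 0x2CD
s_5 = InvRound(s_4, k_2) = 0x2CF
s_6 = InvRound(s_5, k_1) = 0xEB9
s_7 = InvRound(s_6, k_0) = 0x559

0x559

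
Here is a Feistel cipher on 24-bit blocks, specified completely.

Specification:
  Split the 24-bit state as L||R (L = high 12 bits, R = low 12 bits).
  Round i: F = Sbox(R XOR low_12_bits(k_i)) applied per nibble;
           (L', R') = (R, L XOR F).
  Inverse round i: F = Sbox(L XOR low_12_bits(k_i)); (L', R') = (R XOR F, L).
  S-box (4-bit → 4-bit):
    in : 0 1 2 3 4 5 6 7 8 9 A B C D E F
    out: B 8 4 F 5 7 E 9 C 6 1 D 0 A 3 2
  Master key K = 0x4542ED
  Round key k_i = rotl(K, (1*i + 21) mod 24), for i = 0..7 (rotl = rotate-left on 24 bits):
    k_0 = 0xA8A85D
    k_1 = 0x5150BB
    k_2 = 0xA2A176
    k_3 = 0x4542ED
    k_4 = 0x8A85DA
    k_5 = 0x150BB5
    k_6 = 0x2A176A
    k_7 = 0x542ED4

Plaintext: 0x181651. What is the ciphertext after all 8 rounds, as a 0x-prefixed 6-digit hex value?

0x850627

s_0 = plaintext = 0x181651
s_1 = Round(s_0, k_0) = 0x651231
s_2 = Round(s_1, k_1) = 0x231290
s_3 = Round(s_2, k_2) = 0x290D0F
s_4 = Round(s_3, k_3) = 0xD0F0A4
s_5 = Round(s_4, k_4) = 0x0A4A9C
s_6 = Round(s_5, k_5) = 0xA9C8E2
s_7 = Round(s_6, k_6) = 0x8E2850
s_8 = Round(s_7, k_7) = 0x850627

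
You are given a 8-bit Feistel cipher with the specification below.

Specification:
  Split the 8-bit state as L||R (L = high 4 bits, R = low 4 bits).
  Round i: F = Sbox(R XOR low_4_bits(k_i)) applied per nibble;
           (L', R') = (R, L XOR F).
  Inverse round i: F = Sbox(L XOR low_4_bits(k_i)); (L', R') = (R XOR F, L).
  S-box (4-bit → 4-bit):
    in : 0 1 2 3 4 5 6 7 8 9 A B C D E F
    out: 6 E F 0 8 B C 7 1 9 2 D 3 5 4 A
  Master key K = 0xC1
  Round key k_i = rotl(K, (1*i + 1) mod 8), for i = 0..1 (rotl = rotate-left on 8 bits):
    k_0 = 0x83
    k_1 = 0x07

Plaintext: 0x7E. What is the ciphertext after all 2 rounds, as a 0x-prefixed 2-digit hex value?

0x25

s_0 = plaintext = 0x7E
s_1 = Round(s_0, k_0) = 0xE2
s_2 = Round(s_1, k_1) = 0x25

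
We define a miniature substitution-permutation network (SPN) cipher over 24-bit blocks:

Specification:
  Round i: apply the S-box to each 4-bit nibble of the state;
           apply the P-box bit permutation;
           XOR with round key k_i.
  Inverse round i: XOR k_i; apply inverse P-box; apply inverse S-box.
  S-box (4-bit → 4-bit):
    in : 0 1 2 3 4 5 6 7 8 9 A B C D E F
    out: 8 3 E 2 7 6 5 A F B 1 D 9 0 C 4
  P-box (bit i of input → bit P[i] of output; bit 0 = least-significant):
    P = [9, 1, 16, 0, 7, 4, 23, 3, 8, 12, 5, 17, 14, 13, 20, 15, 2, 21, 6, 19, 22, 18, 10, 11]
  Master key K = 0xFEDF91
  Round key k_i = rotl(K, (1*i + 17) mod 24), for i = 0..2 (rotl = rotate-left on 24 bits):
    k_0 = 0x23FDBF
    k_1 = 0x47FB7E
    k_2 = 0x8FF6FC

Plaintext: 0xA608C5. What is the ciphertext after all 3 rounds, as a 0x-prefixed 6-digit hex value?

0x593D7D

s_0 = plaintext = 0xA608C5
s_1 = Round(s_0, k_0) = 0x606C51
s_2 = Round(s_1, k_1) = 0x9DBC6C
s_3 = Round(s_2, k_2) = 0x593D7D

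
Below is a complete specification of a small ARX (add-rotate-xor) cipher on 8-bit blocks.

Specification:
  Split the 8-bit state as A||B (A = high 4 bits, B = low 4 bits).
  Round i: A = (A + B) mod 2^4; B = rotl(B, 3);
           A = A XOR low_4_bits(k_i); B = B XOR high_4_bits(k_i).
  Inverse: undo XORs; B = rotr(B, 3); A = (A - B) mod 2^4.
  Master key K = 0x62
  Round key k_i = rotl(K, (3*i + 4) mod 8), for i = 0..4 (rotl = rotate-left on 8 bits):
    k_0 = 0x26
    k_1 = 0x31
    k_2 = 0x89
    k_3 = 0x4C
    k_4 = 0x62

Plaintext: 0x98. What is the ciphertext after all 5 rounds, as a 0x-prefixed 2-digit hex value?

0x36

s_0 = plaintext = 0x98
s_1 = Round(s_0, k_0) = 0x76
s_2 = Round(s_1, k_1) = 0xC0
s_3 = Round(s_2, k_2) = 0x58
s_4 = Round(s_3, k_3) = 0x10
s_5 = Round(s_4, k_4) = 0x36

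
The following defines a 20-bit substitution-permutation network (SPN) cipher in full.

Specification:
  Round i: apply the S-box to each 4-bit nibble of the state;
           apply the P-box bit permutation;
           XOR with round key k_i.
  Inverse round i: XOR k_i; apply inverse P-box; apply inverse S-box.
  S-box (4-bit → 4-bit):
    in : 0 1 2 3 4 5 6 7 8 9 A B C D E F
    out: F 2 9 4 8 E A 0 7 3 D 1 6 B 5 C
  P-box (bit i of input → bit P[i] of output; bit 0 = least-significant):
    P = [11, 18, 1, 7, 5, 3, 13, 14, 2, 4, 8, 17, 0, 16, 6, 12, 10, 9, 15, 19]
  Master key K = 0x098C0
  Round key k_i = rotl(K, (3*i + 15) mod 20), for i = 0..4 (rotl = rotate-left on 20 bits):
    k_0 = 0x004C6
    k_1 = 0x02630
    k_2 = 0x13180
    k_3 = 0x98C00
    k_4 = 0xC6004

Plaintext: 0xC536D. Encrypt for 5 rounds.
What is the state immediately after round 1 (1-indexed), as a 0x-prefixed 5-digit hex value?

0x5DF0E

s_0 = plaintext = 0xC536D
s_1 = Round(s_0, k_0) = 0x5DF0E
s_2 = Round(s_1, k_1) = 0xBDD1B
s_3 = Round(s_2, k_2) = 0x22D9D
s_4 = Round(s_3, k_3) = 0x790BD
s_5 = Round(s_4, k_4) = 0xB69B1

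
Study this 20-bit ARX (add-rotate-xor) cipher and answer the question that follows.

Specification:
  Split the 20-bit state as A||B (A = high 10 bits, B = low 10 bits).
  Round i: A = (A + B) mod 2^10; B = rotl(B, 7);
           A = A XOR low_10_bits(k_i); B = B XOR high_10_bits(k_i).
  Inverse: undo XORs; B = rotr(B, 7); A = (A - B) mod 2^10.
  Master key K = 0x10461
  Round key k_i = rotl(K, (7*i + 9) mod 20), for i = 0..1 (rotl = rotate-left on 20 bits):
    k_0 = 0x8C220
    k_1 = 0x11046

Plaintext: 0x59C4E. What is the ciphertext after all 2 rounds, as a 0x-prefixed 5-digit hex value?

s_0 = plaintext = 0x59C4E
s_1 = Round(s_0, k_0) = 0xE5539
s_2 = Round(s_1, k_1) = 0x220E3

0x220E3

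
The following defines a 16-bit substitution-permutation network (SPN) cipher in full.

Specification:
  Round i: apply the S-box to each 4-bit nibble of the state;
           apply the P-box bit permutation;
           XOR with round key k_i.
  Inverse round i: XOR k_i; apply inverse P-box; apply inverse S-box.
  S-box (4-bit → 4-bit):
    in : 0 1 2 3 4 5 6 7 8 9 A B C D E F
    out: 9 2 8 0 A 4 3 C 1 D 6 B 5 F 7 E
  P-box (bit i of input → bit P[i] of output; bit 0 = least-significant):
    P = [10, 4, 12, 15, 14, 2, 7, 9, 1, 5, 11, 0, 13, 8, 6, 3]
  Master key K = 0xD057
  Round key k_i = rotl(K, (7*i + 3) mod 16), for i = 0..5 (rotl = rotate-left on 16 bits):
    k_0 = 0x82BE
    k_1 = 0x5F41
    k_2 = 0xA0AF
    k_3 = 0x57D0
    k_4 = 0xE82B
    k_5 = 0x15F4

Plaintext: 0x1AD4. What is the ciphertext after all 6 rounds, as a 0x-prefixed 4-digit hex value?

s_0 = plaintext = 0x1AD4
s_1 = Round(s_0, k_0) = 0x490A
s_2 = Round(s_1, k_1) = 0x045A
s_3 = Round(s_2, k_2) = 0x9016
s_4 = Round(s_3, k_3) = 0x738F
s_5 = Round(s_4, k_4) = 0x3873
s_6 = Round(s_5, k_5) = 0x1776

0x1776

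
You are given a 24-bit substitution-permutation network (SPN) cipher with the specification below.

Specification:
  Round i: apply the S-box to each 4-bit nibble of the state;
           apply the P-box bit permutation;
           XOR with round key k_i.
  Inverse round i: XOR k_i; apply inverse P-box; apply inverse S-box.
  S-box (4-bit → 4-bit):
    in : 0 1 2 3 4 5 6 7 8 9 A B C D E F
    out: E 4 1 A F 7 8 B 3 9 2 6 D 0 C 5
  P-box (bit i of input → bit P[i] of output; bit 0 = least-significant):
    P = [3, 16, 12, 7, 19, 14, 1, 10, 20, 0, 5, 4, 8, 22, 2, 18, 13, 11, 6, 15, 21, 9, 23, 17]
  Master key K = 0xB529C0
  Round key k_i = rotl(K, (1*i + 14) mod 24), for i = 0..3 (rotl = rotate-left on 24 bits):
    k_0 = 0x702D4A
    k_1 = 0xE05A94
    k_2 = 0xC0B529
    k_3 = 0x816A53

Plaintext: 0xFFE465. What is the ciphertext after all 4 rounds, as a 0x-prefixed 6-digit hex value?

s_0 = plaintext = 0xFFE465
s_1 = Round(s_0, k_0) = 0xC51937
s_2 = Round(s_1, k_1) = 0x533648
s_3 = Round(s_2, k_2) = 0x2D7B33
s_4 = Round(s_3, k_3) = 0xE42FF2

0xE42FF2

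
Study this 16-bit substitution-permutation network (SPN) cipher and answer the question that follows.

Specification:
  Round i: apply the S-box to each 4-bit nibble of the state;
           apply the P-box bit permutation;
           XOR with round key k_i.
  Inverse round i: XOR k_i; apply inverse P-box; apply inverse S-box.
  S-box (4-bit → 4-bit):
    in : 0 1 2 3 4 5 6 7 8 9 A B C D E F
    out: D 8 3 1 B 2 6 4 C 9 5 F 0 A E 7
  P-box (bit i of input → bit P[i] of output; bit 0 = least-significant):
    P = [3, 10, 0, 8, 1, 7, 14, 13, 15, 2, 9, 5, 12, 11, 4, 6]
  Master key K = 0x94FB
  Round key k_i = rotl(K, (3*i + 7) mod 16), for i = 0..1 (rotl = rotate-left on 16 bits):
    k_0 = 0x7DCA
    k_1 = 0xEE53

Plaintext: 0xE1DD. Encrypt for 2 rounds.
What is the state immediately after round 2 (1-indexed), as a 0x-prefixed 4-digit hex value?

0x6478

s_0 = plaintext = 0xE1DD
s_1 = Round(s_0, k_0) = 0x503A
s_2 = Round(s_1, k_1) = 0x6478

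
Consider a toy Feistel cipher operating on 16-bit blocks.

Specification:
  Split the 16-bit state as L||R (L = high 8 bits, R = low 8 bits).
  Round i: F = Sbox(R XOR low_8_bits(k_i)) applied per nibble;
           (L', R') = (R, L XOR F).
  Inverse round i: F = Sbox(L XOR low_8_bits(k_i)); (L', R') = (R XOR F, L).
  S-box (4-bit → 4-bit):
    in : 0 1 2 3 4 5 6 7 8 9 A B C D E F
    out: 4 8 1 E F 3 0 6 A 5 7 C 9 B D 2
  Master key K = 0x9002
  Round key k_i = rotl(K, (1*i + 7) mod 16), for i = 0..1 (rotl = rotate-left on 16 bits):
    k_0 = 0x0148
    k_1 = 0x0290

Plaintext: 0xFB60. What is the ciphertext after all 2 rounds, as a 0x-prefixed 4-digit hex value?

s_0 = plaintext = 0xFB60
s_1 = Round(s_0, k_0) = 0x60E1
s_2 = Round(s_1, k_1) = 0xE108

0xE108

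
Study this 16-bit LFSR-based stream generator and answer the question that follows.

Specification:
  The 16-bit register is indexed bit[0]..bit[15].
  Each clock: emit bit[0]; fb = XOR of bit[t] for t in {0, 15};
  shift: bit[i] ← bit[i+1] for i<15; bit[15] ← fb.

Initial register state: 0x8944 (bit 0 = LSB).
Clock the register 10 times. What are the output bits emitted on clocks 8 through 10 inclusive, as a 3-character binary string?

reg_0 = 0x8944
clock 1: out=0, reg = 0xC4A2
clock 2: out=0, reg = 0xE251
clock 3: out=1, reg = 0x7128
clock 4: out=0, reg = 0x3894
clock 5: out=0, reg = 0x1C4A
clock 6: out=0, reg = 0x0E25
clock 7: out=1, reg = 0x8712
clock 8: out=0, reg = 0xC389
clock 9: out=1, reg = 0x61C4
clock 10: out=0, reg = 0x30E2

010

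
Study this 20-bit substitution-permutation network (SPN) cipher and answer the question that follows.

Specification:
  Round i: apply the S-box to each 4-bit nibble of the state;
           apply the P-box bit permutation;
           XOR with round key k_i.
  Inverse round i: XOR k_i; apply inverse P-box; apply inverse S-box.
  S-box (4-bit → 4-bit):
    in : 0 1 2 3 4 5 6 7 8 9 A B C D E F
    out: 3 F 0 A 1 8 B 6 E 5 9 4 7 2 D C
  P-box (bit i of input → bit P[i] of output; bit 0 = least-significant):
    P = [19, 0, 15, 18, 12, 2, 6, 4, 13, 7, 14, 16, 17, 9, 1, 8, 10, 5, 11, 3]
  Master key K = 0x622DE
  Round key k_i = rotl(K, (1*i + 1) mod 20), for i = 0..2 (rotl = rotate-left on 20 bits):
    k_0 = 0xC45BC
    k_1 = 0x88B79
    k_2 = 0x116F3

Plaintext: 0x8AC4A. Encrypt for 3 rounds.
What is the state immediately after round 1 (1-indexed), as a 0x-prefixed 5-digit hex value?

s_0 = plaintext = 0x8AC4A
s_1 = Round(s_0, k_0) = 0x23C14
s_2 = Round(s_1, k_1) = 0x0F8AD
s_3 = Round(s_2, k_2) = 0x04340

0x23C14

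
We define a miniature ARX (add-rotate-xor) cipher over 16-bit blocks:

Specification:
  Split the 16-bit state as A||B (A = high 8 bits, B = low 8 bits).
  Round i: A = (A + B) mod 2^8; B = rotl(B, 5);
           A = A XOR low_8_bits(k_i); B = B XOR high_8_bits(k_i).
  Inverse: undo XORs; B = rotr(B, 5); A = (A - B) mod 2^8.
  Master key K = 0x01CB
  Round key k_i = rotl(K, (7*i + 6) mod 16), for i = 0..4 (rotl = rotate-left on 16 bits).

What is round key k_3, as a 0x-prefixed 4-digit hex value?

0x580E

K = 0x01CB
k_0 = rotl(K, (7*0+6) mod 16) = rotl(K, 6) = 0x72C0
k_1 = rotl(K, (7*1+6) mod 16) = rotl(K, 13) = 0x6039
k_2 = rotl(K, (7*2+6) mod 16) = rotl(K, 4) = 0x1CB0
k_3 = rotl(K, (7*3+6) mod 16) = rotl(K, 11) = 0x580E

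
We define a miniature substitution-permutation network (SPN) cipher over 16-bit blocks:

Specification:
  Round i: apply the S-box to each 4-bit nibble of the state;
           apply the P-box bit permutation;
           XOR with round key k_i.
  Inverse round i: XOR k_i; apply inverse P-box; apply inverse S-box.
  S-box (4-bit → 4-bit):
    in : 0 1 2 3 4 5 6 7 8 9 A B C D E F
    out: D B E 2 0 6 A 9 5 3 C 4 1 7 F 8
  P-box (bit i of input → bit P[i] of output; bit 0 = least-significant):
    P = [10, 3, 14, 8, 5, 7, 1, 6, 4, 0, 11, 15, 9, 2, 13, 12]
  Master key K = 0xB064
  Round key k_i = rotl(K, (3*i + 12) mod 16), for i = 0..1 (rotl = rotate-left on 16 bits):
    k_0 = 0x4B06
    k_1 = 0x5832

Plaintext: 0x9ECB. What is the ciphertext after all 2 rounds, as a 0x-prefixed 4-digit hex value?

0xFAAB

s_0 = plaintext = 0x9ECB
s_1 = Round(s_0, k_0) = 0x8133
s_2 = Round(s_1, k_1) = 0xFAAB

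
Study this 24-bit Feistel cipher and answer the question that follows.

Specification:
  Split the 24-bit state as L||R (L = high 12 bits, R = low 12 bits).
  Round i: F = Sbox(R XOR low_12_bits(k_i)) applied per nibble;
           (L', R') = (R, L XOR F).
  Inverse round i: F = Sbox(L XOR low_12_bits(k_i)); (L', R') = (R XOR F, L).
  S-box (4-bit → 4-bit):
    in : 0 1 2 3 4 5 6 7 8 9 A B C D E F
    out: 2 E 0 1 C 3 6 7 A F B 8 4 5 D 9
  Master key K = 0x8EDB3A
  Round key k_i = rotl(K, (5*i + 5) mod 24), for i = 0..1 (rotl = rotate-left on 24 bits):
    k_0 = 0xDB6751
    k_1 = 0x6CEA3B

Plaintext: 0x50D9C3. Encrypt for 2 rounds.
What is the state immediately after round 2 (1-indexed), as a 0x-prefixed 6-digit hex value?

s_0 = plaintext = 0x50D9C3
s_1 = Round(s_0, k_0) = 0x9C38FD
s_2 = Round(s_1, k_1) = 0x8FD985

0x8FD985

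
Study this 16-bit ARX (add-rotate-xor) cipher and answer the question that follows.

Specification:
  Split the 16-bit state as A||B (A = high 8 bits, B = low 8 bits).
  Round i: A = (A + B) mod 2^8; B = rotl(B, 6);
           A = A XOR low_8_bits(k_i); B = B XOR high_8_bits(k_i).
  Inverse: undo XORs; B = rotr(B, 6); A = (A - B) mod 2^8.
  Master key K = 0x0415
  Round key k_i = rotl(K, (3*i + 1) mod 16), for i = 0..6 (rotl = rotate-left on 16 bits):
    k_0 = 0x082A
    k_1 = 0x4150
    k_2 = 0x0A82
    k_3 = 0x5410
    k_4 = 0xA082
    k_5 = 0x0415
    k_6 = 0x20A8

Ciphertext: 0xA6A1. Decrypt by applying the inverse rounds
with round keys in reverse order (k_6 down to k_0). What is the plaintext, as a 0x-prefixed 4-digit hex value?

0x9340

s_0 = ciphertext = 0xA6A1
s_1 = InvRound(s_0, k_6) = 0x0806
s_2 = InvRound(s_1, k_5) = 0x1508
s_3 = InvRound(s_2, k_4) = 0xF5A2
s_4 = InvRound(s_3, k_3) = 0x0ADB
s_5 = InvRound(s_4, k_2) = 0x4147
s_6 = InvRound(s_5, k_1) = 0xF918
s_7 = InvRound(s_6, k_0) = 0x9340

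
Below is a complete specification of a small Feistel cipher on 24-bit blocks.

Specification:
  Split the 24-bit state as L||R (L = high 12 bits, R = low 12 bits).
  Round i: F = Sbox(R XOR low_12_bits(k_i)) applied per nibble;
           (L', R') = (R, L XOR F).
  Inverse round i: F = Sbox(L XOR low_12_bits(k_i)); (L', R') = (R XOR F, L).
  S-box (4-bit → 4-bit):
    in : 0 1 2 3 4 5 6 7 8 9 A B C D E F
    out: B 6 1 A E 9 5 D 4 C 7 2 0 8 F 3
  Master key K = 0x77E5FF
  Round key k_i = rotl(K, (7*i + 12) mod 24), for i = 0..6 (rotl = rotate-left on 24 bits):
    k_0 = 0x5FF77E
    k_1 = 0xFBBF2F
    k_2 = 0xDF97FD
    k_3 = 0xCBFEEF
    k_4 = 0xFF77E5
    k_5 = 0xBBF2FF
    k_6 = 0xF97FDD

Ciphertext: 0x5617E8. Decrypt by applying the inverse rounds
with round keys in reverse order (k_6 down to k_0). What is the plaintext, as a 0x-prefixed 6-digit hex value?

0xB3B2C8

s_0 = ciphertext = 0x5617E8
s_1 = InvRound(s_0, k_6) = 0x0C8561
s_2 = InvRound(s_1, k_5) = 0x4CC0C8
s_3 = InvRound(s_2, k_4) = 0xAD44CC
s_4 = InvRound(s_3, k_3) = 0xA6EAD4
s_5 = InvRound(s_4, k_2) = 0x21EA6E
s_6 = InvRound(s_5, k_1) = 0x2C821E
s_7 = InvRound(s_6, k_0) = 0xB3B2C8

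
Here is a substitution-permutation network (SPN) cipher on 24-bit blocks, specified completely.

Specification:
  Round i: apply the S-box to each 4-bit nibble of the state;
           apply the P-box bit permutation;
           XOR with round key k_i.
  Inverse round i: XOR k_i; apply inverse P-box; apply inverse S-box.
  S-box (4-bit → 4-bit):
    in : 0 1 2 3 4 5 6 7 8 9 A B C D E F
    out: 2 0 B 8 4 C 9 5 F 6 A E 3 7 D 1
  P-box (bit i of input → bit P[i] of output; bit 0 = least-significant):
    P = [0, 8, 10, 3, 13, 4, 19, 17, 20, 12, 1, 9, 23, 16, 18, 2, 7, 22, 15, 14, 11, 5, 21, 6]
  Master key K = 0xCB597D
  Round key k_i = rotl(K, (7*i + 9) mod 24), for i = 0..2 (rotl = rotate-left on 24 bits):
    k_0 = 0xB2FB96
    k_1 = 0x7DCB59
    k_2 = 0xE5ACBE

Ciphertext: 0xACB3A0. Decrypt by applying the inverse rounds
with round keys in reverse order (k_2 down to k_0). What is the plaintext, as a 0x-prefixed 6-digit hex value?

0x2FE5FD

s_0 = ciphertext = 0xACB3A0
s_1 = InvRound(s_0, k_2) = 0xF0AB9B
s_2 = InvRound(s_1, k_1) = 0x36D471
s_3 = InvRound(s_2, k_0) = 0x2FE5FD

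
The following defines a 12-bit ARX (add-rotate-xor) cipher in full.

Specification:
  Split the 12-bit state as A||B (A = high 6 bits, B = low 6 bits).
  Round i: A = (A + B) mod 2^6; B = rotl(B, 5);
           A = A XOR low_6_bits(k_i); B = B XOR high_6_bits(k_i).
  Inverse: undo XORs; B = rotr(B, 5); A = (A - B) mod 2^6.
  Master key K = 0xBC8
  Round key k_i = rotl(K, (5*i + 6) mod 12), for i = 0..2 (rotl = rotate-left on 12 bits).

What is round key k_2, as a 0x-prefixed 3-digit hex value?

K = 0xBC8
k_0 = rotl(K, (5*0+6) mod 12) = rotl(K, 6) = 0x22F
k_1 = rotl(K, (5*1+6) mod 12) = rotl(K, 11) = 0x5E4
k_2 = rotl(K, (5*2+6) mod 12) = rotl(K, 4) = 0xC8B

0xC8B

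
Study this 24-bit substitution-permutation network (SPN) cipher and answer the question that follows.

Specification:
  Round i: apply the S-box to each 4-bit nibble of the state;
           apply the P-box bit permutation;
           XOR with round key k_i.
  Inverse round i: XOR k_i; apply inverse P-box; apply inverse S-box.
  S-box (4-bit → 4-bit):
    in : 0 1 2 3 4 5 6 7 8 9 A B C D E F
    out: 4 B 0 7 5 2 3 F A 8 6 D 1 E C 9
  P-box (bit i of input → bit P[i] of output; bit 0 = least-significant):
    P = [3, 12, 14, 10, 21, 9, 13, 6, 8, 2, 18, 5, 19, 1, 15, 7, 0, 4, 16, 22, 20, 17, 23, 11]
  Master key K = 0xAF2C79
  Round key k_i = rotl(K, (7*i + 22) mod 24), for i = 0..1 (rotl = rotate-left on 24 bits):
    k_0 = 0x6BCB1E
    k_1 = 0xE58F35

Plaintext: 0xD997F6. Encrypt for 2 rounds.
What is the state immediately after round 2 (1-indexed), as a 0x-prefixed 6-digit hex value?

0x8607E7

s_0 = plaintext = 0xD997F6
s_1 = Round(s_0, k_0) = 0x8DD2F2
s_2 = Round(s_1, k_1) = 0x8607E7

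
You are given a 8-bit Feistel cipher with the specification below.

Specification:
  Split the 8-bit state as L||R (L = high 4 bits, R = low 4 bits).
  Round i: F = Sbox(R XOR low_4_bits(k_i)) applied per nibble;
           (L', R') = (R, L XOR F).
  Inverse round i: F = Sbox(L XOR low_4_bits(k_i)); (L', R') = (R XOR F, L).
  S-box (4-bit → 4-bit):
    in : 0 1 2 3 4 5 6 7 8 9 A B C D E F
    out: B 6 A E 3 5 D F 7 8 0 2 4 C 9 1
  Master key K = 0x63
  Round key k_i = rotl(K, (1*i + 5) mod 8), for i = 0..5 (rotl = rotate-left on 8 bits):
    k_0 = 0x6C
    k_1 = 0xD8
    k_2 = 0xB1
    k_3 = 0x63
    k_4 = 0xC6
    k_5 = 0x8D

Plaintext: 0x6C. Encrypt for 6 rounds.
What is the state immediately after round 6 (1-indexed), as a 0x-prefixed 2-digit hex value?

s_0 = plaintext = 0x6C
s_1 = Round(s_0, k_0) = 0xCD
s_2 = Round(s_1, k_1) = 0xD9
s_3 = Round(s_2, k_2) = 0x9A
s_4 = Round(s_3, k_3) = 0xA1
s_5 = Round(s_4, k_4) = 0x15
s_6 = Round(s_5, k_5) = 0x56

0x56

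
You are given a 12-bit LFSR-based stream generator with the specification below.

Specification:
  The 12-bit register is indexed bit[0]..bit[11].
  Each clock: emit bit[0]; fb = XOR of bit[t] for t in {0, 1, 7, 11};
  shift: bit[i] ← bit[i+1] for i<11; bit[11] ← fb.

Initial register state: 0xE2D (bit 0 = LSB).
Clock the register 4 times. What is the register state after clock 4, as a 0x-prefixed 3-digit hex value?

reg_0 = 0xE2D
clock 1: out=1, reg = 0x716
clock 2: out=0, reg = 0xB8B
clock 3: out=1, reg = 0x5C5
clock 4: out=1, reg = 0x2E2

0x2E2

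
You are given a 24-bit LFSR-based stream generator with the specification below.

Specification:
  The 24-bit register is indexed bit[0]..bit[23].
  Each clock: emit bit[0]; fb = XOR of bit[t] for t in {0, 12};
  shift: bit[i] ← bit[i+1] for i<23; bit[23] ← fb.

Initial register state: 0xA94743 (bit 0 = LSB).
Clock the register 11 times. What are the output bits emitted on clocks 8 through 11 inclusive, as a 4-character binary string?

0111

reg_0 = 0xA94743
clock 1: out=1, reg = 0xD4A3A1
clock 2: out=1, reg = 0xEA51D0
clock 3: out=0, reg = 0xF528E8
clock 4: out=0, reg = 0x7A9474
clock 5: out=0, reg = 0xBD4A3A
clock 6: out=0, reg = 0x5EA51D
clock 7: out=1, reg = 0xAF528E
clock 8: out=0, reg = 0xD7A947
clock 9: out=1, reg = 0xEBD4A3
clock 10: out=1, reg = 0x75EA51
clock 11: out=1, reg = 0xBAF528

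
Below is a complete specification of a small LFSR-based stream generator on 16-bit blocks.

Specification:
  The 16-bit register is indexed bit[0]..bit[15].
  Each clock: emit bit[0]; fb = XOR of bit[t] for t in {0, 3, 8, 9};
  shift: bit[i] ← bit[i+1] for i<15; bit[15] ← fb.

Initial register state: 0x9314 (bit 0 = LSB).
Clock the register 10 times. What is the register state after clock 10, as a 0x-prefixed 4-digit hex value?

0xEB24

reg_0 = 0x9314
clock 1: out=0, reg = 0x498A
clock 2: out=0, reg = 0x24C5
clock 3: out=1, reg = 0x9262
clock 4: out=0, reg = 0xC931
clock 5: out=1, reg = 0x6498
clock 6: out=0, reg = 0xB24C
clock 7: out=0, reg = 0x5926
clock 8: out=0, reg = 0xAC93
clock 9: out=1, reg = 0xD649
clock 10: out=1, reg = 0xEB24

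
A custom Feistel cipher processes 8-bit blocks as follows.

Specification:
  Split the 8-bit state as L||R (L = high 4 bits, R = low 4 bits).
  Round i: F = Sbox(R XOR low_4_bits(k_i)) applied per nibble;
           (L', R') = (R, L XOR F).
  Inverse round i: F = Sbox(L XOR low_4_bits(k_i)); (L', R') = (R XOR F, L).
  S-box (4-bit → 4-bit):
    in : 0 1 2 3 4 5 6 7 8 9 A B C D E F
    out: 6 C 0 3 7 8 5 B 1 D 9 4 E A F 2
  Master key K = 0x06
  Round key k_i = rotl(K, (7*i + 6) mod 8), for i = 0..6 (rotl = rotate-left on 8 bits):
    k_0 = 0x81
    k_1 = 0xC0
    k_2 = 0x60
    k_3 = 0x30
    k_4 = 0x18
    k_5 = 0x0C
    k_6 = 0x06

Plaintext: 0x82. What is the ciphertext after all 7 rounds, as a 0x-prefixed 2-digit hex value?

s_0 = plaintext = 0x82
s_1 = Round(s_0, k_0) = 0x2B
s_2 = Round(s_1, k_1) = 0xB6
s_3 = Round(s_2, k_2) = 0x6E
s_4 = Round(s_3, k_3) = 0xE9
s_5 = Round(s_4, k_4) = 0x92
s_6 = Round(s_5, k_5) = 0x26
s_7 = Round(s_6, k_6) = 0x64

0x64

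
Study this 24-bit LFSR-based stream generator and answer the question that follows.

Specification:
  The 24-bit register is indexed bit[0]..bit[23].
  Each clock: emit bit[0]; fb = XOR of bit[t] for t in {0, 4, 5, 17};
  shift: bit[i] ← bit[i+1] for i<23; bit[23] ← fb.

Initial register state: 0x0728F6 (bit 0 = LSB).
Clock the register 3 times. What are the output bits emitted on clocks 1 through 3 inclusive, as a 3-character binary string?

011

reg_0 = 0x0728F6
clock 1: out=0, reg = 0x83947B
clock 2: out=1, reg = 0x41CA3D
clock 3: out=1, reg = 0xA0E51E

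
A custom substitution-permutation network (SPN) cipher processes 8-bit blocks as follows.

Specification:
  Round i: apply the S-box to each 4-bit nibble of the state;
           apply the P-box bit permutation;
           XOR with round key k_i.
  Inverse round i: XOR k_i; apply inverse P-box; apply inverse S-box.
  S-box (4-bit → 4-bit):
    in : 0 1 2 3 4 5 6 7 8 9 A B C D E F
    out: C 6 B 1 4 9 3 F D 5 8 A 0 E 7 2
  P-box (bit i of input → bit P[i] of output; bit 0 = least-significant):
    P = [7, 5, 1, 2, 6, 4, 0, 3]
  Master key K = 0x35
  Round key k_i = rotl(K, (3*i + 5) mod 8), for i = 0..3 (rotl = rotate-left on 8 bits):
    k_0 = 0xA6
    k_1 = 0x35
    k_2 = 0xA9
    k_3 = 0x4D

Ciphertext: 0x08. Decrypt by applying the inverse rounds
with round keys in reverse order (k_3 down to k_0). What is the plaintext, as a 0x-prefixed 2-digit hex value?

s_0 = ciphertext = 0x08
s_1 = InvRound(s_0, k_3) = 0x9A
s_2 = InvRound(s_1, k_2) = 0x11
s_3 = InvRound(s_2, k_1) = 0xCB
s_4 = InvRound(s_3, k_0) = 0x8B

0x8B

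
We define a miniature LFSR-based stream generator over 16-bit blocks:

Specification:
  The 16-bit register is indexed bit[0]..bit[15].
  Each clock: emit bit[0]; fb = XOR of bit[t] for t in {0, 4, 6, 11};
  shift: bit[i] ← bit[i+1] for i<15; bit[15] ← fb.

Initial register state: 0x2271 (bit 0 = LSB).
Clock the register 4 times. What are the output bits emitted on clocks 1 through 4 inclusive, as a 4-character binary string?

1000

reg_0 = 0x2271
clock 1: out=1, reg = 0x9138
clock 2: out=0, reg = 0xC89C
clock 3: out=0, reg = 0x644E
clock 4: out=0, reg = 0xB227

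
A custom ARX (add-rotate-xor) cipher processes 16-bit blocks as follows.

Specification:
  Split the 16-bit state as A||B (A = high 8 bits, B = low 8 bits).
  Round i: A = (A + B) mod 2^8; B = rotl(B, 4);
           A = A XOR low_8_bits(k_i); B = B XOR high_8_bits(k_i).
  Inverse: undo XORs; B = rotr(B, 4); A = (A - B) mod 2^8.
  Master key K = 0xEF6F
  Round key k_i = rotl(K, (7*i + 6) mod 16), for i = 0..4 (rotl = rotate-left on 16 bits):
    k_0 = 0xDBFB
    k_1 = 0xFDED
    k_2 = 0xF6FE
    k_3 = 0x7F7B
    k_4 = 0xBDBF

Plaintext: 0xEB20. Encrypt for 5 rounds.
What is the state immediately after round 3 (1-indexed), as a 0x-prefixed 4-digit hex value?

0x7AF0

s_0 = plaintext = 0xEB20
s_1 = Round(s_0, k_0) = 0xF0D9
s_2 = Round(s_1, k_1) = 0x2460
s_3 = Round(s_2, k_2) = 0x7AF0
s_4 = Round(s_3, k_3) = 0x1170
s_5 = Round(s_4, k_4) = 0x3EBA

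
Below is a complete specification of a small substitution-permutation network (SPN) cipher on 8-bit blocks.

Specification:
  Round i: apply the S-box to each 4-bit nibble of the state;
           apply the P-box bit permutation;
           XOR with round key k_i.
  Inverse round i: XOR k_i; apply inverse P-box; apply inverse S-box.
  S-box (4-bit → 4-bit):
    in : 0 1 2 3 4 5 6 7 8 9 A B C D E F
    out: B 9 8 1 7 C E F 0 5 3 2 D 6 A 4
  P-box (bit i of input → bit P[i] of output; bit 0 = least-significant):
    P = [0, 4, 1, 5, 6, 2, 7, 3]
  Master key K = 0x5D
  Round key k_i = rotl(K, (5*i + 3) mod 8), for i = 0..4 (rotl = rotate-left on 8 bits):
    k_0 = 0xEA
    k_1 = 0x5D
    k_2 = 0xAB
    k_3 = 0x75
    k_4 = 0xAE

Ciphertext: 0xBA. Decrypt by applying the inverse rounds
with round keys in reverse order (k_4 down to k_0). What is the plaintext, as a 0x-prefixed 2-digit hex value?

s_0 = ciphertext = 0xBA
s_1 = InvRound(s_0, k_4) = 0xBB
s_2 = InvRound(s_1, k_3) = 0x7F
s_3 = InvRound(s_2, k_2) = 0x4B
s_4 = InvRound(s_3, k_1) = 0xBD
s_5 = InvRound(s_4, k_0) = 0xA4

0xA4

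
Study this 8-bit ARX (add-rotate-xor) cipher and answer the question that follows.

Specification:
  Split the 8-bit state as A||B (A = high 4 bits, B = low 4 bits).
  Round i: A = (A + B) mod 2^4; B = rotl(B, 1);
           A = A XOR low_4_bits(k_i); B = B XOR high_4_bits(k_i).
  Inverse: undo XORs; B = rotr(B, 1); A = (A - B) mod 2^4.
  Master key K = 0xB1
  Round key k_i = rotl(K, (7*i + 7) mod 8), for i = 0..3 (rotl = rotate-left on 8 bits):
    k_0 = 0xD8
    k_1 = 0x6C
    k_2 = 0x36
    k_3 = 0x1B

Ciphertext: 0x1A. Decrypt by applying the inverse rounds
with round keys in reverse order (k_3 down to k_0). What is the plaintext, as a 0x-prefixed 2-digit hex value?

0xEA

s_0 = ciphertext = 0x1A
s_1 = InvRound(s_0, k_3) = 0xDD
s_2 = InvRound(s_1, k_2) = 0x47
s_3 = InvRound(s_2, k_1) = 0x08
s_4 = InvRound(s_3, k_0) = 0xEA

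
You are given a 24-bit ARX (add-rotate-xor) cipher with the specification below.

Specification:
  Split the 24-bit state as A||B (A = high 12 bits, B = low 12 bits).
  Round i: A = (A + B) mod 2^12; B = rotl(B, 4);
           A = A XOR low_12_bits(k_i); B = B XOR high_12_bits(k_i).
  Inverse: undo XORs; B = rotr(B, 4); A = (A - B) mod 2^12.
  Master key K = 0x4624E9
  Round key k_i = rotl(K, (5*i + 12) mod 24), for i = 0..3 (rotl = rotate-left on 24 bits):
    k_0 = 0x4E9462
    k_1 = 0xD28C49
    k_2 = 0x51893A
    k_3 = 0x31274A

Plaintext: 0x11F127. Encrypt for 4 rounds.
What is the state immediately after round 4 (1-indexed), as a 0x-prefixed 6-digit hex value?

0xBDFCDD

s_0 = plaintext = 0x11F127
s_1 = Round(s_0, k_0) = 0x624698
s_2 = Round(s_1, k_1) = 0x0F54AE
s_3 = Round(s_2, k_2) = 0xC99FFC
s_4 = Round(s_3, k_3) = 0xBDFCDD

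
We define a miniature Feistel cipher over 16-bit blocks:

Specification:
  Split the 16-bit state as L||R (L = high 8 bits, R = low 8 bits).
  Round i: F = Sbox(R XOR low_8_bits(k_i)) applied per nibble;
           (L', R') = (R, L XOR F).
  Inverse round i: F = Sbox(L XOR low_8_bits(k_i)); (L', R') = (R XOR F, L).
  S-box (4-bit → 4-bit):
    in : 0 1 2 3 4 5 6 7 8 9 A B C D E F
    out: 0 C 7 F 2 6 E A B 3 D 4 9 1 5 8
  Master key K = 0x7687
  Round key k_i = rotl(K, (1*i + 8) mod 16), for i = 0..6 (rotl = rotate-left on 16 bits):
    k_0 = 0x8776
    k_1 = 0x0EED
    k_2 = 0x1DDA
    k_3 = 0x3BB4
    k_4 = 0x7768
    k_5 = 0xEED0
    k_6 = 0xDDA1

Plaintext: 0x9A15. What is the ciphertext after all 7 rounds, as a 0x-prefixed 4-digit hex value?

0x93E3

s_0 = plaintext = 0x9A15
s_1 = Round(s_0, k_0) = 0x1575
s_2 = Round(s_1, k_1) = 0x752E
s_3 = Round(s_2, k_2) = 0x2EF7
s_4 = Round(s_3, k_3) = 0xF701
s_5 = Round(s_4, k_4) = 0x0114
s_6 = Round(s_5, k_5) = 0x1493
s_7 = Round(s_6, k_6) = 0x93E3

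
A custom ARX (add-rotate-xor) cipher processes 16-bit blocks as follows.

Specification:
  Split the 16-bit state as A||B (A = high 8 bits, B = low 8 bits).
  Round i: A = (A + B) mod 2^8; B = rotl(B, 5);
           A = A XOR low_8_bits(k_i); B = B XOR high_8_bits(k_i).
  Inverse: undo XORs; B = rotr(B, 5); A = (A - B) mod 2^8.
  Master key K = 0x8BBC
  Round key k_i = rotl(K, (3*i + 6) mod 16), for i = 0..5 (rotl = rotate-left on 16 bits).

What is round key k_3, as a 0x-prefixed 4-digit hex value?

K = 0x8BBC
k_0 = rotl(K, (3*0+6) mod 16) = rotl(K, 6) = 0xEF22
k_1 = rotl(K, (3*1+6) mod 16) = rotl(K, 9) = 0x7917
k_2 = rotl(K, (3*2+6) mod 16) = rotl(K, 12) = 0xC8BB
k_3 = rotl(K, (3*3+6) mod 16) = rotl(K, 15) = 0x45DE

0x45DE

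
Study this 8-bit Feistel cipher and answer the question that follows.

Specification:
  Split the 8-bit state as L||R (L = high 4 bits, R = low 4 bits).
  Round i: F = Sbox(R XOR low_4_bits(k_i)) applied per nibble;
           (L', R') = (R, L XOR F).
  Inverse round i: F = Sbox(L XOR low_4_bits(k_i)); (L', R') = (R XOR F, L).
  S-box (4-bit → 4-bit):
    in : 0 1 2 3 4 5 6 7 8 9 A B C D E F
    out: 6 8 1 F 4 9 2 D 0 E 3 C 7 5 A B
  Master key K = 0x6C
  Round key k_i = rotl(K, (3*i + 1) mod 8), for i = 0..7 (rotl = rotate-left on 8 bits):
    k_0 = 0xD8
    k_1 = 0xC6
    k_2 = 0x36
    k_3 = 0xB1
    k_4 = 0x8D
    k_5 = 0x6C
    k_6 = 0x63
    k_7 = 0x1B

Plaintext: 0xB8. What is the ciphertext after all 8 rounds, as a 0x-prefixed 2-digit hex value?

s_0 = plaintext = 0xB8
s_1 = Round(s_0, k_0) = 0x8D
s_2 = Round(s_1, k_1) = 0xD4
s_3 = Round(s_2, k_2) = 0x4C
s_4 = Round(s_3, k_3) = 0xC1
s_5 = Round(s_4, k_4) = 0x1B
s_6 = Round(s_5, k_5) = 0xBC
s_7 = Round(s_6, k_6) = 0xC0
s_8 = Round(s_7, k_7) = 0x00

0x00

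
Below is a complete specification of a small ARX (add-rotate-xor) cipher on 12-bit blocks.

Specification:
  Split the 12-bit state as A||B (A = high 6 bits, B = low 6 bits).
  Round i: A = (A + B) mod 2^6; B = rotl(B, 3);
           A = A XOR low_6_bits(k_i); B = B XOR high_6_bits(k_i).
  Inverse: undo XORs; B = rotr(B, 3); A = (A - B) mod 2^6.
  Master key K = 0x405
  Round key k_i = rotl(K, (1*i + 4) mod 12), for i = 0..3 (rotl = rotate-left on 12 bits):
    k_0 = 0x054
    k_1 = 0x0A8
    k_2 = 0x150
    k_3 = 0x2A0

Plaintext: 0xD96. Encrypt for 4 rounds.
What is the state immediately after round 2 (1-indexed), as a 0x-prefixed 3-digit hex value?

s_0 = plaintext = 0xD96
s_1 = Round(s_0, k_0) = 0x633
s_2 = Round(s_1, k_1) = 0x8DC
s_3 = Round(s_2, k_2) = 0xBE6
s_4 = Round(s_3, k_3) = 0xD7E

0x8DC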